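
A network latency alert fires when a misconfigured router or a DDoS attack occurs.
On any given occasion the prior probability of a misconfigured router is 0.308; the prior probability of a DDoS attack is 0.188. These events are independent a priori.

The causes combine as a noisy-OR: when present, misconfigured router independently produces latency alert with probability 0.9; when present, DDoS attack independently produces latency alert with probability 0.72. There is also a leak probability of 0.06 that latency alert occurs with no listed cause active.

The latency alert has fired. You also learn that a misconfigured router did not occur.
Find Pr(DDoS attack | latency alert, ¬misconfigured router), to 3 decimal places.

Pr(DDoS attack | latency alert, ¬misconfigured router) ≈ 0.740

Under noisy-OR, P(latency alert | causes) = 1 − (1−0.06)·∏(1−qᵢ) over the active causes.
P(latency alert | ¬misconfigured router) = 0.06×0.812 + 0.7368×0.188 = 0.048720 + 0.138518 = 0.187238
The DDoS attack-present share is 0.7368×0.188 = 0.138518.
P(DDoS attack | latency alert, ¬misconfigured router) = 0.138518 / 0.187238 ≈ 0.740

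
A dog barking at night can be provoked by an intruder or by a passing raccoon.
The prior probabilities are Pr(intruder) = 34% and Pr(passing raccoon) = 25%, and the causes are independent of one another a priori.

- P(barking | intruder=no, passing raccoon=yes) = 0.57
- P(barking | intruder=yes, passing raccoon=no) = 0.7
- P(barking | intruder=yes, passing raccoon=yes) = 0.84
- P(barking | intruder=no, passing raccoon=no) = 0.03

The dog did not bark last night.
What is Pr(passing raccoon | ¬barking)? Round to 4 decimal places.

P(¬barking) = 0.97·0.66·0.75 + 0.43·0.66·0.25 + 0.3·0.34·0.75 + 0.16·0.34·0.25 = 0.480150 + 0.070950 + 0.076500 + 0.013600 = 0.641200
Of this, 0.084550 comes from 0.070950 + 0.013600 (the passing raccoon=true cases).
So P(passing raccoon | ¬barking) = 0.084550/0.641200 ≈ 0.1319.

Pr(passing raccoon | ¬barking) ≈ 0.1319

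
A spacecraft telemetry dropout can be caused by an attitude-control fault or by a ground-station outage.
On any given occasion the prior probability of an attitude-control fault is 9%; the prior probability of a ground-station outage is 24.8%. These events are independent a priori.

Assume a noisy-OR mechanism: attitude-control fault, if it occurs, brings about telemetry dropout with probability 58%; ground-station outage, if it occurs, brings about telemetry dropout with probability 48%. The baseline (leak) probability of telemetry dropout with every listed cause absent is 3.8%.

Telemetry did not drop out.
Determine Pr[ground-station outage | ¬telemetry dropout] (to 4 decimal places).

Under noisy-OR, P(telemetry dropout | causes) = 1 − (1−0.038)·∏(1−qᵢ) over the active causes.
By total probability over the 4 (attitude-control fault, ground-station outage) configurations:
  P(¬telemetry dropout) = 0.962·0.91·0.752 + 0.50024·0.91·0.248 + 0.40404·0.09·0.752 + 0.210101·0.09·0.248
        = 0.658316 + 0.112894 + 0.027345 + 0.004689 = 0.803244
The terms with ground-station outage present sum to 0.117583, so
  P(ground-station outage | ¬telemetry dropout) = 0.117583 / 0.803244 ≈ 0.1464

Pr[ground-station outage | ¬telemetry dropout] ≈ 0.1464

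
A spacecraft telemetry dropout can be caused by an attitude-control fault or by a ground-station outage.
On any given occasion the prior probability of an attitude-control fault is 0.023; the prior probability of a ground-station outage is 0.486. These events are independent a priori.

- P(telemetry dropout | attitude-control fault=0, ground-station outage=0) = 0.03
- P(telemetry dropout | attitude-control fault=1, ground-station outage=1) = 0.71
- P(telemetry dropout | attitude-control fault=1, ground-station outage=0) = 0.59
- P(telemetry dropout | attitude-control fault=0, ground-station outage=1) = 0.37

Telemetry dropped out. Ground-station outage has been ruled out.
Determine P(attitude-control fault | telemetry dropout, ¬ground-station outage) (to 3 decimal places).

P(attitude-control fault | telemetry dropout, ¬ground-station outage) ≈ 0.316

Sum P(telemetry dropout|·) weighted by the priors over both values of attitude-control fault:
  P(telemetry dropout | ¬ground-station outage) = 0.03·0.977 + 0.59·0.023
        = 0.029310 + 0.013570 = 0.042880
Keeping only the attitude-control fault-present terms gives 0.013570, so
  P(attitude-control fault | telemetry dropout, ¬ground-station outage) = 0.013570 / 0.042880 ≈ 0.316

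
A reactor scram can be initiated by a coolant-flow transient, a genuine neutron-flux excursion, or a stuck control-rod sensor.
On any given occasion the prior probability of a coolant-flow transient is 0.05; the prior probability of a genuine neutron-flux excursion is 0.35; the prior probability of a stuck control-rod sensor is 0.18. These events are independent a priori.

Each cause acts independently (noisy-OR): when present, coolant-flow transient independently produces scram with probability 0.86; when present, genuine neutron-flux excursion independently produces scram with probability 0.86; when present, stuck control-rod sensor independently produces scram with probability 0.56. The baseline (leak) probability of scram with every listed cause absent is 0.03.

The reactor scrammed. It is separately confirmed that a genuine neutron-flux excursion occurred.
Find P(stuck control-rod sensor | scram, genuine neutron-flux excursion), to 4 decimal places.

P(stuck control-rod sensor | scram, genuine neutron-flux excursion) ≈ 0.1922

Under noisy-OR, P(scram | causes) = 1 − (1−0.03)·∏(1−qᵢ) over the active causes.
Numerator (weight on configurations with stuck control-rod sensor): 0.160782 + 0.008925 = 0.169707
The normalizing constant is 0.8642*0.95*0.82 + 0.940248*0.95*0.18 + 0.980988*0.05*0.82 + 0.991635*0.05*0.18 = 0.883140
Posterior = 0.169707 / 0.883140 ≈ 0.1922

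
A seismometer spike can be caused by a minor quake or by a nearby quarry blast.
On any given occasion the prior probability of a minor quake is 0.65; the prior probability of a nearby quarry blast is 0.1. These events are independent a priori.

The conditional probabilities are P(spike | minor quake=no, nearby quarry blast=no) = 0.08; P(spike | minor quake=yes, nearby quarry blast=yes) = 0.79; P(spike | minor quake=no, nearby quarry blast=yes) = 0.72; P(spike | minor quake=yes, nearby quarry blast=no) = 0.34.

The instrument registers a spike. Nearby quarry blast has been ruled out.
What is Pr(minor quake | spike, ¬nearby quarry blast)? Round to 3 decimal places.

By total probability over both values of minor quake:
  P(spike | ¬nearby quarry blast) = 0.08×0.35 + 0.34×0.65
        = 0.028000 + 0.221000 = 0.249000
Configurations with minor quake contribute 0.221000, so
  P(minor quake | spike, ¬nearby quarry blast) = 0.221000 / 0.249000 ≈ 0.888

Pr(minor quake | spike, ¬nearby quarry blast) ≈ 0.888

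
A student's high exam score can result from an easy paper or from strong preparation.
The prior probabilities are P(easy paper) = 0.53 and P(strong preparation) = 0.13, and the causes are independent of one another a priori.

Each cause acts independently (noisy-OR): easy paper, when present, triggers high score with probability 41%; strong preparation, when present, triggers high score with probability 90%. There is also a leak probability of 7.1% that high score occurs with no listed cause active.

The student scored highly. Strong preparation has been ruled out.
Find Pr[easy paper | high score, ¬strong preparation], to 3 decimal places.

Under noisy-OR, P(high score | causes) = 1 − (1−0.071)·∏(1−qᵢ) over the active causes.
Enumerate both values of easy paper and weight by the priors:
  P(high score | ¬strong preparation) = 0.071*0.47 + 0.45189*0.53
        = 0.033370 + 0.239502 = 0.272872
The terms with easy paper present sum to 0.239502, so
  P(easy paper | high score, ¬strong preparation) = 0.239502 / 0.272872 ≈ 0.878

Pr[easy paper | high score, ¬strong preparation] ≈ 0.878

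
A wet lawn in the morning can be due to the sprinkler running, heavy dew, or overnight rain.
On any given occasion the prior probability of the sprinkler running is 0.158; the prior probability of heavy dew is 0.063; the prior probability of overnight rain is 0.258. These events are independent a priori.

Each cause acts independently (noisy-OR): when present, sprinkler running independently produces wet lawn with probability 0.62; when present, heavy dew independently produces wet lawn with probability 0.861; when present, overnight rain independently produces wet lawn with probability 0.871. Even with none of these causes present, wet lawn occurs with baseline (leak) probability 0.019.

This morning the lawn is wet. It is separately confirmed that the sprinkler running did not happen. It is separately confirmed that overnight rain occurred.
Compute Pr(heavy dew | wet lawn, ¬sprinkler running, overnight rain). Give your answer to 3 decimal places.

Under noisy-OR, P(wet lawn | causes) = 1 − (1−0.019)·∏(1−qᵢ) over the active causes.
P(wet lawn | ¬sprinkler running, overnight rain) = 0.873451*0.937 + 0.98241*0.063 = 0.818424 + 0.061892 = 0.880316
Restricting to configurations with heavy dew present: 0.98241*0.063 = 0.061892.
Hence the posterior is 0.061892/0.880316 ≈ 0.070.

Pr(heavy dew | wet lawn, ¬sprinkler running, overnight rain) ≈ 0.070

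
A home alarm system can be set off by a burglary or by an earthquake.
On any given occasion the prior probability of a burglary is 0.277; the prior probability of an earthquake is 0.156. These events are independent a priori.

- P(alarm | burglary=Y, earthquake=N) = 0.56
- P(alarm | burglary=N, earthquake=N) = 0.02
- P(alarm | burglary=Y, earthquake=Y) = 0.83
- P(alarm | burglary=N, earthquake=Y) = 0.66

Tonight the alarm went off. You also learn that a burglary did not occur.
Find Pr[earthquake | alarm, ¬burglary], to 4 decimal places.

Pr[earthquake | alarm, ¬burglary] ≈ 0.8591

P(alarm | ¬burglary) = 0.02*0.844 + 0.66*0.156 = 0.016880 + 0.102960 = 0.119840
Restricting to configurations with earthquake present: 0.66*0.156 = 0.102960.
So P(earthquake | alarm, ¬burglary) = 0.102960/0.119840 ≈ 0.8591.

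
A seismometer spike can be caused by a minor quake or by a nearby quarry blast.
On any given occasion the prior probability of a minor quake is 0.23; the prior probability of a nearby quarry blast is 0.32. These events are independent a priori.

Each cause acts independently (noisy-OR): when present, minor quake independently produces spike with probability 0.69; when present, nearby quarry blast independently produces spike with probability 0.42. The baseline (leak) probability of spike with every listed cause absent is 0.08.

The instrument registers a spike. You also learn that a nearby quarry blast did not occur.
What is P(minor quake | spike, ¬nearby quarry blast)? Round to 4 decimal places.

Under noisy-OR, P(spike | causes) = 1 − (1−0.08)·∏(1−qᵢ) over the active causes.
For the numerator, keep only minor quake=true terms: 0.7148·0.23 = 0.164404
The normalizing constant is 0.08·0.77 + 0.7148·0.23 = 0.226004
P(minor quake | spike, ¬nearby quarry blast) = 0.164404/0.226004 ≈ 0.7274

P(minor quake | spike, ¬nearby quarry blast) ≈ 0.7274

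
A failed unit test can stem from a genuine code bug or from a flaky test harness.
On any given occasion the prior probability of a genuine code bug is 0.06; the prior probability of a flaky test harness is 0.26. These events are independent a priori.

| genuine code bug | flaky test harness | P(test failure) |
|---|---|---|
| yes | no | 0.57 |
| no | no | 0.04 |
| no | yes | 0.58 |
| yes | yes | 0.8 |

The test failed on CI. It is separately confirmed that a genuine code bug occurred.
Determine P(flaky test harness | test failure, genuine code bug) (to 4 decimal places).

P(flaky test harness | test failure, genuine code bug) ≈ 0.3303

P(test failure | genuine code bug) = 0.57×0.74 + 0.8×0.26 = 0.421800 + 0.208000 = 0.629800
Of this, 0.208000 comes from 0.8×0.26 (the flaky test harness=true cases).
Hence the posterior is 0.208000/0.629800 ≈ 0.3303.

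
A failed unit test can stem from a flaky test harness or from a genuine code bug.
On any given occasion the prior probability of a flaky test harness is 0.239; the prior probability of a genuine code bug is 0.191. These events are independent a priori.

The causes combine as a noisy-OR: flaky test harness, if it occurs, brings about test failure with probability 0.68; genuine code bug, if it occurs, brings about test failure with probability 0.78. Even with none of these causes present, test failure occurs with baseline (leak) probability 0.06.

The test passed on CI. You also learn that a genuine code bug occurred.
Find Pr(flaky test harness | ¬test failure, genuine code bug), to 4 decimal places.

Pr(flaky test harness | ¬test failure, genuine code bug) ≈ 0.0913

Under noisy-OR, P(test failure | causes) = 1 − (1−0.06)·∏(1−qᵢ) over the active causes.
Sum P(¬test failure|·) weighted by the priors over both values of flaky test harness:
  P(¬test failure | genuine code bug) = 0.2068*0.761 + 0.066176*0.239
        = 0.157375 + 0.015816 = 0.173191
The terms with flaky test harness present sum to 0.015816, so
  P(flaky test harness | ¬test failure, genuine code bug) = 0.015816 / 0.173191 ≈ 0.0913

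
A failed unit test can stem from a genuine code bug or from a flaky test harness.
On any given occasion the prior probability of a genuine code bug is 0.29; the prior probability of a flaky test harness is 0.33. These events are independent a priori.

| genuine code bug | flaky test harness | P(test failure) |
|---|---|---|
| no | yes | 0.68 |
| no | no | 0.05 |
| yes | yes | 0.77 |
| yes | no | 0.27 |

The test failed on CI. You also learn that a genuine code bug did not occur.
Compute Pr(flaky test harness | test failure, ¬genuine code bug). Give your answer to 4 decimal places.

Pr(flaky test harness | test failure, ¬genuine code bug) ≈ 0.8701

By total probability over both values of flaky test harness:
  P(test failure | ¬genuine code bug) = 0.05×0.67 + 0.68×0.33
        = 0.033500 + 0.224400 = 0.257900
Configurations with flaky test harness contribute 0.224400, so
  P(flaky test harness | test failure, ¬genuine code bug) = 0.224400 / 0.257900 ≈ 0.8701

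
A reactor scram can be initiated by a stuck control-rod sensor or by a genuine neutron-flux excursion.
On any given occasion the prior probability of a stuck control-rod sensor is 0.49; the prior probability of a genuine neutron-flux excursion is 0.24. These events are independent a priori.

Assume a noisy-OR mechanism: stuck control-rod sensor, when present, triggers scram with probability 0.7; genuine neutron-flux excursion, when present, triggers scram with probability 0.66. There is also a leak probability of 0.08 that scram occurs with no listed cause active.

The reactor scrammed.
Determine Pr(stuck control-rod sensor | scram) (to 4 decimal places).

Under noisy-OR, P(scram | causes) = 1 − (1−0.08)·∏(1−qᵢ) over the active causes.
P(scram) = 0.08×0.51×0.76 + 0.6872×0.51×0.24 + 0.724×0.49×0.76 + 0.90616×0.49×0.24 = 0.031008 + 0.084113 + 0.269618 + 0.106564 = 0.491303
The stuck control-rod sensor-present share is 0.269618 + 0.106564 = 0.376182.
P(stuck control-rod sensor | scram) = 0.376182 / 0.491303 ≈ 0.7657

Pr(stuck control-rod sensor | scram) ≈ 0.7657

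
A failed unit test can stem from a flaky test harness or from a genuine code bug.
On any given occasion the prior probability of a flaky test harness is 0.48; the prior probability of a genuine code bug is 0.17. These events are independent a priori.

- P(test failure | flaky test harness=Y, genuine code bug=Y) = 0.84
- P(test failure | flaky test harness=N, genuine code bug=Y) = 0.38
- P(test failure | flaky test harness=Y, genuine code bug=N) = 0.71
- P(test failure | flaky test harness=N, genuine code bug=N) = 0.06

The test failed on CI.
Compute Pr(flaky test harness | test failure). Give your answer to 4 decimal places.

Weight on flaky test harness=true, given the evidence: 0.282864 + 0.068544 = 0.351408
The normalizing constant is 0.06×0.52×0.83 + 0.38×0.52×0.17 + 0.71×0.48×0.83 + 0.84×0.48×0.17 = 0.410896
Posterior = 0.351408 / 0.410896 ≈ 0.8552

Pr(flaky test harness | test failure) ≈ 0.8552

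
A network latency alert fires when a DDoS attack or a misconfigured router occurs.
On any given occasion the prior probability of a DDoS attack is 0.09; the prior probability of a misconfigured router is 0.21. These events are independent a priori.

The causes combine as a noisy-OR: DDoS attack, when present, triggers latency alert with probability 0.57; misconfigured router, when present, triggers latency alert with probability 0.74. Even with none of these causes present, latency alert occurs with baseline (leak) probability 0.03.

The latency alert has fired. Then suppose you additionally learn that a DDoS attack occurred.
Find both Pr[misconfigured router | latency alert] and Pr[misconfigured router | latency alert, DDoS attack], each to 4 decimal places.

Under noisy-OR, P(latency alert | causes) = 1 − (1−0.03)·∏(1−qᵢ) over the active causes.
P(latency alert) = 0.03*0.91*0.79 + 0.7478*0.91*0.21 + 0.5829*0.09*0.79 + 0.891554*0.09*0.21 = 0.021567 + 0.142905 + 0.041444 + 0.016850 = 0.222766
Restricting to configurations with misconfigured router present: 0.142905 + 0.016850 = 0.159755.
Hence the posterior is 0.159755/0.222766 ≈ 0.7171.

Now condition on the additional information:
P(latency alert | DDoS attack) = 0.5829*0.79 + 0.891554*0.21 = 0.460491 + 0.187226 = 0.647717
The misconfigured router-present share is 0.891554*0.21 = 0.187226.
P(misconfigured router | latency alert, DDoS attack) = 0.187226 / 0.647717 ≈ 0.2891

Pr[misconfigured router | latency alert] ≈ 0.7171; Pr[misconfigured router | latency alert, DDoS attack] ≈ 0.2891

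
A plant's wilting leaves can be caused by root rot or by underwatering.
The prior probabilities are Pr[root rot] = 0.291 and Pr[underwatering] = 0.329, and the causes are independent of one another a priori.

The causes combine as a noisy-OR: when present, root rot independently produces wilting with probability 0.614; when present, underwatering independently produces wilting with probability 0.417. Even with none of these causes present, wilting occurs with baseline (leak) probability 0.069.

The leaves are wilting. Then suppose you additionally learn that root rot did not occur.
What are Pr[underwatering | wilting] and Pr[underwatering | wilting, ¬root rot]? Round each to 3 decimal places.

Pr[underwatering | wilting] ≈ 0.536; Pr[underwatering | wilting, ¬root rot] ≈ 0.765

Under noisy-OR, P(wilting | causes) = 1 − (1−0.069)·∏(1−qᵢ) over the active causes.
P(wilting) = 0.069·0.709·0.671 + 0.457227·0.709·0.329 + 0.640634·0.291·0.671 + 0.79049·0.291·0.329 = 0.032826 + 0.106653 + 0.125091 + 0.075681 = 0.340251
Restricting to configurations with underwatering present: 0.106653 + 0.075681 = 0.182334.
So P(underwatering | wilting) = 0.182334/0.340251 ≈ 0.536.

Now condition on the additional information:
By total probability over both values of underwatering:
  P(wilting | ¬root rot) = 0.069*0.671 + 0.457227*0.329
        = 0.046299 + 0.150428 = 0.196727
The terms with underwatering present sum to 0.150428, so
  P(underwatering | wilting, ¬root rot) = 0.150428 / 0.196727 ≈ 0.765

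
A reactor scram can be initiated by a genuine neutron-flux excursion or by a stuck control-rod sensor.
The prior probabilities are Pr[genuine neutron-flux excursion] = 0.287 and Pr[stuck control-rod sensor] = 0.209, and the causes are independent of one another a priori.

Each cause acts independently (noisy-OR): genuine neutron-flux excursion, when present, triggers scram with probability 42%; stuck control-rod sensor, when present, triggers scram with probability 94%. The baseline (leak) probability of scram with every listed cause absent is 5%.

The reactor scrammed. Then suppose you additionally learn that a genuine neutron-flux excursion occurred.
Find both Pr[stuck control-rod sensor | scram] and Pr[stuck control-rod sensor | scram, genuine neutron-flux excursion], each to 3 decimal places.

Under noisy-OR, P(scram | causes) = 1 − (1−0.05)·∏(1−qᵢ) over the active causes.
Weight on stuck control-rod sensor=true, given the evidence: 0.140523 + 0.058000 = 0.198523
Normalizer over all consistent configurations: 0.05*0.713*0.791 + 0.943*0.713*0.209 + 0.449*0.287*0.791 + 0.96694*0.287*0.209 = 0.328653
Posterior = 0.198523 / 0.328653 ≈ 0.604

Now condition on the additional information:
Sum P(scram|·) weighted by the priors over both values of stuck control-rod sensor:
  P(scram | genuine neutron-flux excursion) = 0.449·0.791 + 0.96694·0.209
        = 0.355159 + 0.202090 = 0.557249
Keeping only the stuck control-rod sensor-present terms gives 0.202090, so
  P(stuck control-rod sensor | scram, genuine neutron-flux excursion) = 0.202090 / 0.557249 ≈ 0.363

Pr[stuck control-rod sensor | scram] ≈ 0.604; Pr[stuck control-rod sensor | scram, genuine neutron-flux excursion] ≈ 0.363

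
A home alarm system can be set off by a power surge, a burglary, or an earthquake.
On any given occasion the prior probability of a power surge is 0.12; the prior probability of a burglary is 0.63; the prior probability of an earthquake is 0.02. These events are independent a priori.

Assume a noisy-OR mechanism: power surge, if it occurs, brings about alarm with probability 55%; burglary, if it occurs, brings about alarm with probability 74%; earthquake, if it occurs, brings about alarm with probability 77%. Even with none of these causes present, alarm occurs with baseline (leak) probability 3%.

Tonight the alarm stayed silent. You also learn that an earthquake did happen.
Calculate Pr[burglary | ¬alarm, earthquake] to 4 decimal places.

Pr[burglary | ¬alarm, earthquake] ≈ 0.3069

Under noisy-OR, P(alarm | causes) = 1 − (1−0.03)·∏(1−qᵢ) over the active causes.
P(¬alarm | earthquake) = 0.2231×0.88×0.37 + 0.058006×0.88×0.63 + 0.100395×0.12×0.37 + 0.026103×0.12×0.63 = 0.072641 + 0.032159 + 0.004458 + 0.001973 = 0.111231
The burglary-present share is 0.032159 + 0.001973 = 0.034132.
P(burglary | ¬alarm, earthquake) = 0.034132 / 0.111231 ≈ 0.3069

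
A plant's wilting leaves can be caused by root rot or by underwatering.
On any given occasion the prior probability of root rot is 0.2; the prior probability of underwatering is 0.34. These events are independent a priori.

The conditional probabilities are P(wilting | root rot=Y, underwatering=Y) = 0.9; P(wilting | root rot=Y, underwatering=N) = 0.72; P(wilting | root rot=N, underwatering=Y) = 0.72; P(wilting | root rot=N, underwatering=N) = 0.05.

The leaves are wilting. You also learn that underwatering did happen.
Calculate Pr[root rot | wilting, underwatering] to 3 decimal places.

Numerator (weight on configurations with root rot): 0.9·0.2 = 0.180000
Normalizer over all consistent configurations: 0.72·0.8 + 0.9·0.2 = 0.756000
P(root rot | wilting, underwatering) = 0.180000/0.756000 ≈ 0.238

Pr[root rot | wilting, underwatering] ≈ 0.238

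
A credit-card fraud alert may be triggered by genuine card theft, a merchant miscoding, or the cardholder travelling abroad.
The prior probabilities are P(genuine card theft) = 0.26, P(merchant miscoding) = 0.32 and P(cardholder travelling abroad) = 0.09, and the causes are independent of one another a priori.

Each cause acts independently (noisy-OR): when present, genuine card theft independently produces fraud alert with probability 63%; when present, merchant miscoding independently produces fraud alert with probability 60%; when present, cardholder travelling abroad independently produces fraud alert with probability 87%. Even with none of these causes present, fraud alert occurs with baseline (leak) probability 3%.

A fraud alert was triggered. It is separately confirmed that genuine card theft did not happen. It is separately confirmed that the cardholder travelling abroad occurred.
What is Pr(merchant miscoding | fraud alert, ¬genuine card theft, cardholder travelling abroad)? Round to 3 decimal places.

Under noisy-OR, P(fraud alert | causes) = 1 − (1−0.03)·∏(1−qᵢ) over the active causes.
By total probability over both values of merchant miscoding:
  P(fraud alert | ¬genuine card theft, cardholder travelling abroad) = 0.8739·0.68 + 0.94956·0.32
        = 0.594252 + 0.303859 = 0.898111
Keeping only the merchant miscoding-present terms gives 0.303859, so
  P(merchant miscoding | fraud alert, ¬genuine card theft, cardholder travelling abroad) = 0.303859 / 0.898111 ≈ 0.338

Pr(merchant miscoding | fraud alert, ¬genuine card theft, cardholder travelling abroad) ≈ 0.338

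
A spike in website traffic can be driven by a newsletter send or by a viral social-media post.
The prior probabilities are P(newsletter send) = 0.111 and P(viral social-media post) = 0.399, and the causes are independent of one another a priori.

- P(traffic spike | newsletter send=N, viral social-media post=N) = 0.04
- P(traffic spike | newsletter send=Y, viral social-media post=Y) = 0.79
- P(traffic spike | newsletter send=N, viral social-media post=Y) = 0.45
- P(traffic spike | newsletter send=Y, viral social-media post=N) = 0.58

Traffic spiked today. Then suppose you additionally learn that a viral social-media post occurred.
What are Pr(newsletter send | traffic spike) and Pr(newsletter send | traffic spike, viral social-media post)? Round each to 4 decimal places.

By total probability over the 4 (newsletter send, viral social-media post) configurations:
  P(traffic spike) = 0.04×0.889×0.601 + 0.45×0.889×0.399 + 0.58×0.111×0.601 + 0.79×0.111×0.399
        = 0.021372 + 0.159620 + 0.038692 + 0.034988 = 0.254672
Keeping only the newsletter send-present terms gives 0.073680, so
  P(newsletter send | traffic spike) = 0.073680 / 0.254672 ≈ 0.2893

Now also conditioning on viral social-media post=true:
Sum P(traffic spike|·) weighted by the priors over both values of newsletter send:
  P(traffic spike | viral social-media post) = 0.45×0.889 + 0.79×0.111
        = 0.400050 + 0.087690 = 0.487740
The terms with newsletter send present sum to 0.087690, so
  P(newsletter send | traffic spike, viral social-media post) = 0.087690 / 0.487740 ≈ 0.1798
Conditioning on viral social-media post lowers the posterior on newsletter send: the classic explaining-away effect in a common-effect structure.

Pr(newsletter send | traffic spike) ≈ 0.2893; Pr(newsletter send | traffic spike, viral social-media post) ≈ 0.1798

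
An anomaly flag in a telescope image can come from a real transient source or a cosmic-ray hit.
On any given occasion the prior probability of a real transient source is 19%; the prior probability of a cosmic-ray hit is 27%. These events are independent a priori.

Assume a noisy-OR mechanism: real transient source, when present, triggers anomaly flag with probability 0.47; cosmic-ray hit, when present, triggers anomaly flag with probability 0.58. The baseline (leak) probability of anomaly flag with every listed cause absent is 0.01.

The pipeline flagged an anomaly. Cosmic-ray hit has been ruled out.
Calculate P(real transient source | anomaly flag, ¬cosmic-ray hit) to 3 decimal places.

P(real transient source | anomaly flag, ¬cosmic-ray hit) ≈ 0.918

Under noisy-OR, P(anomaly flag | causes) = 1 − (1−0.01)·∏(1−qᵢ) over the active causes.
By total probability over both values of real transient source:
  P(anomaly flag | ¬cosmic-ray hit) = 0.01*0.81 + 0.4753*0.19
        = 0.008100 + 0.090307 = 0.098407
Keeping only the real transient source-present terms gives 0.090307, so
  P(real transient source | anomaly flag, ¬cosmic-ray hit) = 0.090307 / 0.098407 ≈ 0.918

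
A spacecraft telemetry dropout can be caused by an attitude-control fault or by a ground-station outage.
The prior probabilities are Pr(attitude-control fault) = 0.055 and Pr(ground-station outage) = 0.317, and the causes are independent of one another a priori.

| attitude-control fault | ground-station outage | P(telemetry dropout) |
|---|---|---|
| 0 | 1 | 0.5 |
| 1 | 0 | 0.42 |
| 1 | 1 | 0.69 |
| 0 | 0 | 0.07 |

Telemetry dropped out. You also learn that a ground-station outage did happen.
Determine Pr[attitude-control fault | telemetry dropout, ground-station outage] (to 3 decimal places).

P(telemetry dropout | ground-station outage) = 0.5×0.945 + 0.69×0.055 = 0.472500 + 0.037950 = 0.510450
Of this, 0.037950 comes from 0.69×0.055 (the attitude-control fault=true cases).
Hence the posterior is 0.037950/0.510450 ≈ 0.074.

Pr[attitude-control fault | telemetry dropout, ground-station outage] ≈ 0.074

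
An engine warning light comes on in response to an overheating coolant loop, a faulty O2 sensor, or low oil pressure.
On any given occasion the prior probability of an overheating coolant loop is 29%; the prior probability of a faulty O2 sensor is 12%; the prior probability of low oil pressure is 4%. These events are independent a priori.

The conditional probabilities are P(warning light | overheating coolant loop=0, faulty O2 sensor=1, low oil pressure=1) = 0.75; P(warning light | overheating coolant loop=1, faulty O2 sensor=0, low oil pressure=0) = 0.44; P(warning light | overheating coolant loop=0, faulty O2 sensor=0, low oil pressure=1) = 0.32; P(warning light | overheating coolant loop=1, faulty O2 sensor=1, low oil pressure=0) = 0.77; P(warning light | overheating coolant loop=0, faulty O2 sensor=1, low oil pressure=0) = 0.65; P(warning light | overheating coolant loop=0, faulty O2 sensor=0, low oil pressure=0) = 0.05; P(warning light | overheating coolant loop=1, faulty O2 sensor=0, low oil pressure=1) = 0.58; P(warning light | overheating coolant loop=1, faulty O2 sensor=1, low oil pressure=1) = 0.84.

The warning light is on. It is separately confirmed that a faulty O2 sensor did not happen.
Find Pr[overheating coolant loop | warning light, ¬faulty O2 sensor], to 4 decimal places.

Pr[overheating coolant loop | warning light, ¬faulty O2 sensor] ≈ 0.7496

By total probability over the 4 (overheating coolant loop, low oil pressure) configurations:
  P(warning light | ¬faulty O2 sensor) = 0.05×0.71×0.96 + 0.32×0.71×0.04 + 0.44×0.29×0.96 + 0.58×0.29×0.04
        = 0.034080 + 0.009088 + 0.122496 + 0.006728 = 0.172392
The terms with overheating coolant loop present sum to 0.129224, so
  P(overheating coolant loop | warning light, ¬faulty O2 sensor) = 0.129224 / 0.172392 ≈ 0.7496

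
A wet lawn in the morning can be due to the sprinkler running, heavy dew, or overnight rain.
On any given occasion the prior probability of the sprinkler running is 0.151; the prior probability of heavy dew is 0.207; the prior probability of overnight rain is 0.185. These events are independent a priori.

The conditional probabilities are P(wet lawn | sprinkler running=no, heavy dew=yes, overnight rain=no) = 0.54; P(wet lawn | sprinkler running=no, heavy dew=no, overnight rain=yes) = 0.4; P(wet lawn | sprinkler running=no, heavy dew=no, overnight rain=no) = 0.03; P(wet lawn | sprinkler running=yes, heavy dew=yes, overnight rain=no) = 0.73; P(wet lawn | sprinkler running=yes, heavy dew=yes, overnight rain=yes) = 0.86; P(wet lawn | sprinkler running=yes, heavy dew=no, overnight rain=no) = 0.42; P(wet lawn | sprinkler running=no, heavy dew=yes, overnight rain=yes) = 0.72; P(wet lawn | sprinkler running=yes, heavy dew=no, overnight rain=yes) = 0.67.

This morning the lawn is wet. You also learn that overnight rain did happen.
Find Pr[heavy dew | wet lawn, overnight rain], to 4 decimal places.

Enumerate the 4 (sprinkler running, heavy dew) configurations and weight by the priors:
  P(wet lawn | overnight rain) = 0.4*0.849*0.793 + 0.72*0.849*0.207 + 0.67*0.151*0.793 + 0.86*0.151*0.207
        = 0.269303 + 0.126535 + 0.080228 + 0.026881 = 0.502947
Configurations with heavy dew contribute 0.153416, so
  P(heavy dew | wet lawn, overnight rain) = 0.153416 / 0.502947 ≈ 0.3050

Pr[heavy dew | wet lawn, overnight rain] ≈ 0.3050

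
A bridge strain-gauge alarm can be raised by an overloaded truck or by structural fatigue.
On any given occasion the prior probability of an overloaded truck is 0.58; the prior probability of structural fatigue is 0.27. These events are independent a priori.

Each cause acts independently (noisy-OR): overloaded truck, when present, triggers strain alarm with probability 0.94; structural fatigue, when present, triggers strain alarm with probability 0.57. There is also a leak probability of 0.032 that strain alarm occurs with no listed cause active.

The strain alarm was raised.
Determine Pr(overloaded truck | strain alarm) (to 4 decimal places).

Pr(overloaded truck | strain alarm) ≈ 0.8789

Under noisy-OR, P(strain alarm | causes) = 1 − (1−0.032)·∏(1−qᵢ) over the active causes.
By total probability over the 4 (overloaded truck, structural fatigue) configurations:
  P(strain alarm) = 0.032×0.42×0.73 + 0.58376×0.42×0.27 + 0.94192×0.58×0.73 + 0.975026×0.58×0.27
        = 0.009811 + 0.066198 + 0.398809 + 0.152689 = 0.627507
Keeping only the overloaded truck-present terms gives 0.551498, so
  P(overloaded truck | strain alarm) = 0.551498 / 0.627507 ≈ 0.8789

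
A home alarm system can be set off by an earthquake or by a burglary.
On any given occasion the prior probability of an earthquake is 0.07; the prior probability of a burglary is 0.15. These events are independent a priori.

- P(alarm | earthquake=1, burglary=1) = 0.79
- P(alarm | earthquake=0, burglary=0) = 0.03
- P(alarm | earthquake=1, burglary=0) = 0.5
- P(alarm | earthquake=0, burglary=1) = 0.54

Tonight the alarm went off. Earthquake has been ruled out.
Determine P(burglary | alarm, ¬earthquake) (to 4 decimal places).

Sum P(alarm|·) weighted by the priors over both values of burglary:
  P(alarm | ¬earthquake) = 0.03×0.85 + 0.54×0.15
        = 0.025500 + 0.081000 = 0.106500
Keeping only the burglary-present terms gives 0.081000, so
  P(burglary | alarm, ¬earthquake) = 0.081000 / 0.106500 ≈ 0.7606

P(burglary | alarm, ¬earthquake) ≈ 0.7606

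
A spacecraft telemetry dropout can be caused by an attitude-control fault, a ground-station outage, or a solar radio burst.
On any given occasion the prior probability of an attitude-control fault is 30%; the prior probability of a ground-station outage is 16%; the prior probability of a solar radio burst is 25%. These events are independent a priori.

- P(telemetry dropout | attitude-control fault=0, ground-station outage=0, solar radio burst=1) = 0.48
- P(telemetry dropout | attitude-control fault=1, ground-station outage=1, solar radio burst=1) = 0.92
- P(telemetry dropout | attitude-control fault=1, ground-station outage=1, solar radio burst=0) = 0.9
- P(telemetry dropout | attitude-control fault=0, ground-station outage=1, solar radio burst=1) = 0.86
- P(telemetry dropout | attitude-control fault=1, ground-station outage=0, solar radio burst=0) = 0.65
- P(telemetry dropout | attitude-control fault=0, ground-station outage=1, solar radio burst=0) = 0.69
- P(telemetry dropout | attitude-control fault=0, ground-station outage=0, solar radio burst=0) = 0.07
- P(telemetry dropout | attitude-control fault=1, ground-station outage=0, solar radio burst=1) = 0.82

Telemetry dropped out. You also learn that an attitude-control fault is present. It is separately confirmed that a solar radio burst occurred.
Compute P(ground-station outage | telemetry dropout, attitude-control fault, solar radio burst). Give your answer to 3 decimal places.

P(ground-station outage | telemetry dropout, attitude-control fault, solar radio burst) ≈ 0.176

By total probability over both values of ground-station outage:
  P(telemetry dropout | attitude-control fault, solar radio burst) = 0.82*0.84 + 0.92*0.16
        = 0.688800 + 0.147200 = 0.836000
The terms with ground-station outage present sum to 0.147200, so
  P(ground-station outage | telemetry dropout, attitude-control fault, solar radio burst) = 0.147200 / 0.836000 ≈ 0.176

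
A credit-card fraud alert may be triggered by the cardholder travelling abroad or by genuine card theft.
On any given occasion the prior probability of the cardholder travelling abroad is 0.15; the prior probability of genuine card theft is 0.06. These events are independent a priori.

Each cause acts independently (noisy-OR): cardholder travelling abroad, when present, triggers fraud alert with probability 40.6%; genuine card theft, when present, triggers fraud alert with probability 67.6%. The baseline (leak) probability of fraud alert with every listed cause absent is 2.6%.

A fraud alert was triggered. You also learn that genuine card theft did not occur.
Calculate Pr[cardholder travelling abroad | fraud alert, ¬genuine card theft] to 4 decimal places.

Pr[cardholder travelling abroad | fraud alert, ¬genuine card theft] ≈ 0.7410

Under noisy-OR, P(fraud alert | causes) = 1 − (1−0.026)·∏(1−qᵢ) over the active causes.
By total probability over both values of cardholder travelling abroad:
  P(fraud alert | ¬genuine card theft) = 0.026×0.85 + 0.421444×0.15
        = 0.022100 + 0.063217 = 0.085317
The terms with cardholder travelling abroad present sum to 0.063217, so
  P(cardholder travelling abroad | fraud alert, ¬genuine card theft) = 0.063217 / 0.085317 ≈ 0.7410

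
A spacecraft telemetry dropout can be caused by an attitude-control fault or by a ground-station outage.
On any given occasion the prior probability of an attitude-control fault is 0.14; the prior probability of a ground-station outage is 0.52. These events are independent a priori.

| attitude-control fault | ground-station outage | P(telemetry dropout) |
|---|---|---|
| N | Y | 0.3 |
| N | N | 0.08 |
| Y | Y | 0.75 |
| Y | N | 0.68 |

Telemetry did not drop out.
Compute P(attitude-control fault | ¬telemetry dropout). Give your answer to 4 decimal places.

P(attitude-control fault | ¬telemetry dropout) ≈ 0.0542

P(¬telemetry dropout) = 0.92·0.86·0.48 + 0.7·0.86·0.52 + 0.32·0.14·0.48 + 0.25·0.14·0.52 = 0.379776 + 0.313040 + 0.021504 + 0.018200 = 0.732520
Restricting to configurations with attitude-control fault present: 0.021504 + 0.018200 = 0.039704.
So P(attitude-control fault | ¬telemetry dropout) = 0.039704/0.732520 ≈ 0.0542.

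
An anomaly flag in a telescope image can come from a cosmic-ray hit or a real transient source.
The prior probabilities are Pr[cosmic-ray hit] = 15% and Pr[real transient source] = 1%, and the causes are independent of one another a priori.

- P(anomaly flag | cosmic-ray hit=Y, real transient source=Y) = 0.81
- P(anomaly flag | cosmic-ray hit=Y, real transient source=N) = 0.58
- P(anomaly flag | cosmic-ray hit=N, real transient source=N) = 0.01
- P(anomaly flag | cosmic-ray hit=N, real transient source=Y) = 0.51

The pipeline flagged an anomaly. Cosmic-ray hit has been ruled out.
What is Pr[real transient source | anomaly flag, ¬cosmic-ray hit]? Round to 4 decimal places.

P(anomaly flag | ¬cosmic-ray hit) = 0.01*0.99 + 0.51*0.01 = 0.009900 + 0.005100 = 0.015000
Restricting to configurations with real transient source present: 0.51*0.01 = 0.005100.
P(real transient source | anomaly flag, ¬cosmic-ray hit) = 0.005100 / 0.015000 ≈ 0.3400

Pr[real transient source | anomaly flag, ¬cosmic-ray hit] ≈ 0.3400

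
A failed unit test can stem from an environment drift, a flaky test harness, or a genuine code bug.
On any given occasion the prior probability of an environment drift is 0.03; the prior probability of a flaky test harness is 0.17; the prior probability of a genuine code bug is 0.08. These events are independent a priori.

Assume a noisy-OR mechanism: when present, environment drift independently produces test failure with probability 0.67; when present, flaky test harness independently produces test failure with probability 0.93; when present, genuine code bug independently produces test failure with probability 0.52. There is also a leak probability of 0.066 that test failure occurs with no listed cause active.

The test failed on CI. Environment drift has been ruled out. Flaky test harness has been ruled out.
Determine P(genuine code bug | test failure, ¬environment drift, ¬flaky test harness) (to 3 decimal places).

P(genuine code bug | test failure, ¬environment drift, ¬flaky test harness) ≈ 0.421

Under noisy-OR, P(test failure | causes) = 1 − (1−0.066)·∏(1−qᵢ) over the active causes.
P(test failure | ¬environment drift, ¬flaky test harness) = 0.066·0.92 + 0.55168·0.08 = 0.060720 + 0.044134 = 0.104854
Restricting to configurations with genuine code bug present: 0.55168·0.08 = 0.044134.
So P(genuine code bug | test failure, ¬environment drift, ¬flaky test harness) = 0.044134/0.104854 ≈ 0.421.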